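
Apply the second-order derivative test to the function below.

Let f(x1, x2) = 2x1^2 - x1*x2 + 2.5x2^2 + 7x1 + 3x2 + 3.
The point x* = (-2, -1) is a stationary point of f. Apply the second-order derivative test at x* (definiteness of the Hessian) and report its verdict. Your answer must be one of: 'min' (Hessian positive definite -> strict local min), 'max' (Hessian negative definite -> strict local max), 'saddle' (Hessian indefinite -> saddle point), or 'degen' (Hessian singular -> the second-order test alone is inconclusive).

Compute the Hessian H = grad^2 f:
  H = [[4, -1], [-1, 5]]
Verify stationarity: grad f(x*) = H x* + g = (0, 0).
Eigenvalues of H: 3.382, 5.618.
Both eigenvalues > 0, so H is positive definite -> x* is a strict local min.

min


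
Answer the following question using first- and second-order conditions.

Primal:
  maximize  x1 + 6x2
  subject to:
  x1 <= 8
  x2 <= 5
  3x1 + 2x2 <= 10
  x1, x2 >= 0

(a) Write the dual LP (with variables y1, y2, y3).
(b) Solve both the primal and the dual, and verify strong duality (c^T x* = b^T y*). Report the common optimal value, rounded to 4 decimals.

The standard primal-dual pair for 'max c^T x s.t. A x <= b, x >= 0' is:
  Dual:  min b^T y  s.t.  A^T y >= c,  y >= 0.

So the dual LP is:
  minimize  8y1 + 5y2 + 10y3
  subject to:
    y1 + 3y3 >= 1
    y2 + 2y3 >= 6
    y1, y2, y3 >= 0

Solving the primal: x* = (0, 5).
  primal value c^T x* = 30.
Solving the dual: y* = (0, 5.3333, 0.3333).
  dual value b^T y* = 30.
Strong duality: c^T x* = b^T y*. Confirmed.

30


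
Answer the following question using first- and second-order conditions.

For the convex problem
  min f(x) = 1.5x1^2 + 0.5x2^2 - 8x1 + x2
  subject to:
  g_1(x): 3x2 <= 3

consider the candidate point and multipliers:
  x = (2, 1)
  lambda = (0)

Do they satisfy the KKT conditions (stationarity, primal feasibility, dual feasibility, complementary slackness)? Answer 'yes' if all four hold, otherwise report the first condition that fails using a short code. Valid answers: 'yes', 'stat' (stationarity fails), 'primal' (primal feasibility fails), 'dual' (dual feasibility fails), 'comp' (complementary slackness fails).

Gradient of f: grad f(x) = Q x + c = (-2, 2)
Constraint values g_i(x) = a_i^T x - b_i:
  g_1((2, 1)) = 0
Stationarity residual: grad f(x) + sum_i lambda_i a_i = (-2, 2)
  -> stationarity FAILS
Primal feasibility (all g_i <= 0): OK
Dual feasibility (all lambda_i >= 0): OK
Complementary slackness (lambda_i * g_i(x) = 0 for all i): OK

Verdict: the first failing condition is stationarity -> stat.

stat


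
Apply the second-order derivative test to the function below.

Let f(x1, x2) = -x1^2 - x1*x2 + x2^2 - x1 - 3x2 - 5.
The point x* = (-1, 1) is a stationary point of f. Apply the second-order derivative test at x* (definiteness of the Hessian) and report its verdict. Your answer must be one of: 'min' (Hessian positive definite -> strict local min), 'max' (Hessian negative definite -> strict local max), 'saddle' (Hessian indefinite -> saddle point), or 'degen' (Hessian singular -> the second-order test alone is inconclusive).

Compute the Hessian H = grad^2 f:
  H = [[-2, -1], [-1, 2]]
Verify stationarity: grad f(x*) = H x* + g = (0, 0).
Eigenvalues of H: -2.2361, 2.2361.
Eigenvalues have mixed signs, so H is indefinite -> x* is a saddle point.

saddle


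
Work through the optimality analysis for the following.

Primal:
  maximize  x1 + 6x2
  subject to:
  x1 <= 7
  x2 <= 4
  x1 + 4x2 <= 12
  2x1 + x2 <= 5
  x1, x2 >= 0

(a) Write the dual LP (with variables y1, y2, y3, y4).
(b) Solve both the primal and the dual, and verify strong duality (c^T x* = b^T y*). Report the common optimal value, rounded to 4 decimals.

The standard primal-dual pair for 'max c^T x s.t. A x <= b, x >= 0' is:
  Dual:  min b^T y  s.t.  A^T y >= c,  y >= 0.

So the dual LP is:
  minimize  7y1 + 4y2 + 12y3 + 5y4
  subject to:
    y1 + y3 + 2y4 >= 1
    y2 + 4y3 + y4 >= 6
    y1, y2, y3, y4 >= 0

Solving the primal: x* = (0, 3).
  primal value c^T x* = 18.
Solving the dual: y* = (0, 0, 1.5, 0).
  dual value b^T y* = 18.
Strong duality: c^T x* = b^T y*. Confirmed.

18


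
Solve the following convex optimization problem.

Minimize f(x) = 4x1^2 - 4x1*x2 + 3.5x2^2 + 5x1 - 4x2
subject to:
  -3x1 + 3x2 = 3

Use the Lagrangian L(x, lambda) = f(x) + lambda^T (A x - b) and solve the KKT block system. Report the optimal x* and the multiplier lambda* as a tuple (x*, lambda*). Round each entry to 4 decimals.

Form the Lagrangian:
  L(x, lambda) = (1/2) x^T Q x + c^T x + lambda^T (A x - b)
Stationarity (grad_x L = 0): Q x + c + A^T lambda = 0.
Primal feasibility: A x = b.

This gives the KKT block system:
  [ Q   A^T ] [ x     ]   [-c ]
  [ A    0  ] [ lambda ] = [ b ]

Solving the linear system:
  x*      = (-0.5714, 0.4286)
  lambda* = (-0.4286)
  f(x*)   = -1.6429

x* = (-0.5714, 0.4286), lambda* = (-0.4286)


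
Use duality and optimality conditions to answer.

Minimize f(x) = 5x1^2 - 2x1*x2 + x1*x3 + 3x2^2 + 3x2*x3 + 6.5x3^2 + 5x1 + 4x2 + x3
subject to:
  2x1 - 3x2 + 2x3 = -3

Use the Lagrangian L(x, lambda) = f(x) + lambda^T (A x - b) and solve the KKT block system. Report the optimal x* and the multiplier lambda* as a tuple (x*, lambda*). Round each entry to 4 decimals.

Form the Lagrangian:
  L(x, lambda) = (1/2) x^T Q x + c^T x + lambda^T (A x - b)
Stationarity (grad_x L = 0): Q x + c + A^T lambda = 0.
Primal feasibility: A x = b.

This gives the KKT block system:
  [ Q   A^T ] [ x     ]   [-c ]
  [ A    0  ] [ lambda ] = [ b ]

Solving the linear system:
  x*      = (-0.8089, 0.218, -0.3641)
  lambda* = (1.9444)
  f(x*)   = 1.1483

x* = (-0.8089, 0.218, -0.3641), lambda* = (1.9444)


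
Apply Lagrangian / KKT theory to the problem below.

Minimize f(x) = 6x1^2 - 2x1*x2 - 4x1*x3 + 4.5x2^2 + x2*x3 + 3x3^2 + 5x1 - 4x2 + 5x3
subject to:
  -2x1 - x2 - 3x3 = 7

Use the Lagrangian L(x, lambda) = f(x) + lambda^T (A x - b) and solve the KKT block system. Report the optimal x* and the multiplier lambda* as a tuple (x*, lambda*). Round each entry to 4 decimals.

Form the Lagrangian:
  L(x, lambda) = (1/2) x^T Q x + c^T x + lambda^T (A x - b)
Stationarity (grad_x L = 0): Q x + c + A^T lambda = 0.
Primal feasibility: A x = b.

This gives the KKT block system:
  [ Q   A^T ] [ x     ]   [-c ]
  [ A    0  ] [ lambda ] = [ b ]

Solving the linear system:
  x*      = (-1.0167, 0.3704, -1.779)
  lambda* = (-0.4123)
  f(x*)   = -6.2867

x* = (-1.0167, 0.3704, -1.779), lambda* = (-0.4123)


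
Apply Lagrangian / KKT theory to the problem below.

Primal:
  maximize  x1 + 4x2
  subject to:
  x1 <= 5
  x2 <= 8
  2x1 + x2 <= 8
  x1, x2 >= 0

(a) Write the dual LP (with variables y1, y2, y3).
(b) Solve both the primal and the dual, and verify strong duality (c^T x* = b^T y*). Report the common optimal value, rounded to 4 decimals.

The standard primal-dual pair for 'max c^T x s.t. A x <= b, x >= 0' is:
  Dual:  min b^T y  s.t.  A^T y >= c,  y >= 0.

So the dual LP is:
  minimize  5y1 + 8y2 + 8y3
  subject to:
    y1 + 2y3 >= 1
    y2 + y3 >= 4
    y1, y2, y3 >= 0

Solving the primal: x* = (0, 8).
  primal value c^T x* = 32.
Solving the dual: y* = (0, 3.5, 0.5).
  dual value b^T y* = 32.
Strong duality: c^T x* = b^T y*. Confirmed.

32


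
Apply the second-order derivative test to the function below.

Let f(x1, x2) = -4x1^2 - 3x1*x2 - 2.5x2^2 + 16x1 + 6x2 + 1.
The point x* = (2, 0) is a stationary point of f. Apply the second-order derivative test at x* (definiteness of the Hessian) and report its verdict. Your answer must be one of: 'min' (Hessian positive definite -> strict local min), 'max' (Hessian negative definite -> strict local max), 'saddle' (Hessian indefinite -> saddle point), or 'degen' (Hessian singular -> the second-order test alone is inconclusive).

Compute the Hessian H = grad^2 f:
  H = [[-8, -3], [-3, -5]]
Verify stationarity: grad f(x*) = H x* + g = (0, 0).
Eigenvalues of H: -9.8541, -3.1459.
Both eigenvalues < 0, so H is negative definite -> x* is a strict local max.

max


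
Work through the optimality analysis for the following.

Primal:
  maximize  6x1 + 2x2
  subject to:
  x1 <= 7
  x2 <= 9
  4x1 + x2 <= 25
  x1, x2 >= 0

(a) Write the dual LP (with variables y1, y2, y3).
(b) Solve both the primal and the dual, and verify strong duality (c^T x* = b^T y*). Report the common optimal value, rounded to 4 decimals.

The standard primal-dual pair for 'max c^T x s.t. A x <= b, x >= 0' is:
  Dual:  min b^T y  s.t.  A^T y >= c,  y >= 0.

So the dual LP is:
  minimize  7y1 + 9y2 + 25y3
  subject to:
    y1 + 4y3 >= 6
    y2 + y3 >= 2
    y1, y2, y3 >= 0

Solving the primal: x* = (4, 9).
  primal value c^T x* = 42.
Solving the dual: y* = (0, 0.5, 1.5).
  dual value b^T y* = 42.
Strong duality: c^T x* = b^T y*. Confirmed.

42


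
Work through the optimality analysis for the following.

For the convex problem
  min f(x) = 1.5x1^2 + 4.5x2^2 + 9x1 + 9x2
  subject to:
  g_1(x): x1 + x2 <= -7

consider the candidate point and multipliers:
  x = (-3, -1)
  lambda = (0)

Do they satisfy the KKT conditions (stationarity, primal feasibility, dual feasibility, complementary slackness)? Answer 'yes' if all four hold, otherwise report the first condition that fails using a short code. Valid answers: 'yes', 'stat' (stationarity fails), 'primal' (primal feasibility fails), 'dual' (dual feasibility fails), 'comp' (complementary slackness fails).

Gradient of f: grad f(x) = Q x + c = (0, 0)
Constraint values g_i(x) = a_i^T x - b_i:
  g_1((-3, -1)) = 3
Stationarity residual: grad f(x) + sum_i lambda_i a_i = (0, 0)
  -> stationarity OK
Primal feasibility (all g_i <= 0): FAILS
Dual feasibility (all lambda_i >= 0): OK
Complementary slackness (lambda_i * g_i(x) = 0 for all i): OK

Verdict: the first failing condition is primal_feasibility -> primal.

primal


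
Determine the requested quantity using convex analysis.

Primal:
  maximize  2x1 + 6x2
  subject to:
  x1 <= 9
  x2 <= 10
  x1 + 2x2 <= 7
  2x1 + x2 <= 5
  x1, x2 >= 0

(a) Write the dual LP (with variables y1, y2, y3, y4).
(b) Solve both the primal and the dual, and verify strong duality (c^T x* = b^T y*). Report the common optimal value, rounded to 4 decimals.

The standard primal-dual pair for 'max c^T x s.t. A x <= b, x >= 0' is:
  Dual:  min b^T y  s.t.  A^T y >= c,  y >= 0.

So the dual LP is:
  minimize  9y1 + 10y2 + 7y3 + 5y4
  subject to:
    y1 + y3 + 2y4 >= 2
    y2 + 2y3 + y4 >= 6
    y1, y2, y3, y4 >= 0

Solving the primal: x* = (0, 3.5).
  primal value c^T x* = 21.
Solving the dual: y* = (0, 0, 3, 0).
  dual value b^T y* = 21.
Strong duality: c^T x* = b^T y*. Confirmed.

21


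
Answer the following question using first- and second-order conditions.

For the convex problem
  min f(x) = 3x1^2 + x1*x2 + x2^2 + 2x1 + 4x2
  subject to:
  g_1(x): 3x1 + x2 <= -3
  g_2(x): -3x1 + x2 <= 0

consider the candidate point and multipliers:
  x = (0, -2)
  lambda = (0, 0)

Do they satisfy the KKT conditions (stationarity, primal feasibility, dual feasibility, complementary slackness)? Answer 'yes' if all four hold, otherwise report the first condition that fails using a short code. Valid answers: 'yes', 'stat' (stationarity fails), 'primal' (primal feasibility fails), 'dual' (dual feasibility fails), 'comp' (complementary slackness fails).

Gradient of f: grad f(x) = Q x + c = (0, 0)
Constraint values g_i(x) = a_i^T x - b_i:
  g_1((0, -2)) = 1
  g_2((0, -2)) = -2
Stationarity residual: grad f(x) + sum_i lambda_i a_i = (0, 0)
  -> stationarity OK
Primal feasibility (all g_i <= 0): FAILS
Dual feasibility (all lambda_i >= 0): OK
Complementary slackness (lambda_i * g_i(x) = 0 for all i): OK

Verdict: the first failing condition is primal_feasibility -> primal.

primal


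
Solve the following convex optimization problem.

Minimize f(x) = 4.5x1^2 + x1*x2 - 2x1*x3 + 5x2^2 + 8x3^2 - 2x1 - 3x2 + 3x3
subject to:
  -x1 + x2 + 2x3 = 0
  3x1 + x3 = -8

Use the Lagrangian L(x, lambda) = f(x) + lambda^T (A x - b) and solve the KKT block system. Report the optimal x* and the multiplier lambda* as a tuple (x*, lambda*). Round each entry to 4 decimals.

Form the Lagrangian:
  L(x, lambda) = (1/2) x^T Q x + c^T x + lambda^T (A x - b)
Stationarity (grad_x L = 0): Q x + c + A^T lambda = 0.
Primal feasibility: A x = b.

This gives the KKT block system:
  [ Q   A^T ] [ x     ]   [-c ]
  [ A    0  ] [ lambda ] = [ b ]

Solving the linear system:
  x*      = (-2.2481, 0.2631, -1.2556)
  lambda* = (2.6173, 7.3587)
  f(x*)   = 29.4051

x* = (-2.2481, 0.2631, -1.2556), lambda* = (2.6173, 7.3587)


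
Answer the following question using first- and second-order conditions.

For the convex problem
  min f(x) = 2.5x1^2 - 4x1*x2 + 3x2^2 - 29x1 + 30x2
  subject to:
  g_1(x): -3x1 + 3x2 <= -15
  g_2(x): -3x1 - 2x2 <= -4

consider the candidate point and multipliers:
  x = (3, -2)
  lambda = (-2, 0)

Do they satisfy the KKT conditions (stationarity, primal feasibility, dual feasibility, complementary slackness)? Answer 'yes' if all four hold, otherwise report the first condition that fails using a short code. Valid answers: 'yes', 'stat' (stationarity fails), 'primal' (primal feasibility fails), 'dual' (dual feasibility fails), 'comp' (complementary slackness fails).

Gradient of f: grad f(x) = Q x + c = (-6, 6)
Constraint values g_i(x) = a_i^T x - b_i:
  g_1((3, -2)) = 0
  g_2((3, -2)) = -1
Stationarity residual: grad f(x) + sum_i lambda_i a_i = (0, 0)
  -> stationarity OK
Primal feasibility (all g_i <= 0): OK
Dual feasibility (all lambda_i >= 0): FAILS
Complementary slackness (lambda_i * g_i(x) = 0 for all i): OK

Verdict: the first failing condition is dual_feasibility -> dual.

dual


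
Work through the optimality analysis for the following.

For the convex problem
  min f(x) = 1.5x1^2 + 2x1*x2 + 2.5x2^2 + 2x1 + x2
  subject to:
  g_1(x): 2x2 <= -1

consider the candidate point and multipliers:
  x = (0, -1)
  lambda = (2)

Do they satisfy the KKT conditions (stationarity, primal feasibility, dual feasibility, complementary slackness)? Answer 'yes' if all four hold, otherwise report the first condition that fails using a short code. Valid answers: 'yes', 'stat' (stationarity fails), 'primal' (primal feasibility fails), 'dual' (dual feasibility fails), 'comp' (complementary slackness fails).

Gradient of f: grad f(x) = Q x + c = (0, -4)
Constraint values g_i(x) = a_i^T x - b_i:
  g_1((0, -1)) = -1
Stationarity residual: grad f(x) + sum_i lambda_i a_i = (0, 0)
  -> stationarity OK
Primal feasibility (all g_i <= 0): OK
Dual feasibility (all lambda_i >= 0): OK
Complementary slackness (lambda_i * g_i(x) = 0 for all i): FAILS

Verdict: the first failing condition is complementary_slackness -> comp.

comp


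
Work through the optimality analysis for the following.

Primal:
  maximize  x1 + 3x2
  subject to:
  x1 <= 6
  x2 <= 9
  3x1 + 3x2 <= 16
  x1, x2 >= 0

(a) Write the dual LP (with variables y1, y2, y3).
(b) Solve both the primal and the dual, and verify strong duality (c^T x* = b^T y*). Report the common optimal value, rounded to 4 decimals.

The standard primal-dual pair for 'max c^T x s.t. A x <= b, x >= 0' is:
  Dual:  min b^T y  s.t.  A^T y >= c,  y >= 0.

So the dual LP is:
  minimize  6y1 + 9y2 + 16y3
  subject to:
    y1 + 3y3 >= 1
    y2 + 3y3 >= 3
    y1, y2, y3 >= 0

Solving the primal: x* = (0, 5.3333).
  primal value c^T x* = 16.
Solving the dual: y* = (0, 0, 1).
  dual value b^T y* = 16.
Strong duality: c^T x* = b^T y*. Confirmed.

16


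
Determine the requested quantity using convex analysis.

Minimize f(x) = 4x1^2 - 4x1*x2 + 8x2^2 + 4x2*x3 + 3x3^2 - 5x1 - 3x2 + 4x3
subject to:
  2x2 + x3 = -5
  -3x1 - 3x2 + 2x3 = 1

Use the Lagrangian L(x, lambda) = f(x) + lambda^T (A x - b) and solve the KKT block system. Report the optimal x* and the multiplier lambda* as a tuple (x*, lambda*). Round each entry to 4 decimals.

Form the Lagrangian:
  L(x, lambda) = (1/2) x^T Q x + c^T x + lambda^T (A x - b)
Stationarity (grad_x L = 0): Q x + c + A^T lambda = 0.
Primal feasibility: A x = b.

This gives the KKT block system:
  [ Q   A^T ] [ x     ]   [-c ]
  [ A    0  ] [ lambda ] = [ b ]

Solving the linear system:
  x*      = (-0.317, -1.4356, -2.1289)
  lambda* = (15.7113, -0.5979)
  f(x*)   = 38.2655

x* = (-0.317, -1.4356, -2.1289), lambda* = (15.7113, -0.5979)


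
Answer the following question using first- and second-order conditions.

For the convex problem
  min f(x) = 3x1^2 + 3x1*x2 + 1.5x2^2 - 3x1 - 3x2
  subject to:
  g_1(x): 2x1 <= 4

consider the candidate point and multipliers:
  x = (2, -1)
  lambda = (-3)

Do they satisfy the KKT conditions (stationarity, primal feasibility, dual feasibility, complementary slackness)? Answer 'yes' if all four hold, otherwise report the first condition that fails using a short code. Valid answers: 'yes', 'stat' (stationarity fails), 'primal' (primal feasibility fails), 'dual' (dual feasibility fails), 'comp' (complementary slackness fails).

Gradient of f: grad f(x) = Q x + c = (6, 0)
Constraint values g_i(x) = a_i^T x - b_i:
  g_1((2, -1)) = 0
Stationarity residual: grad f(x) + sum_i lambda_i a_i = (0, 0)
  -> stationarity OK
Primal feasibility (all g_i <= 0): OK
Dual feasibility (all lambda_i >= 0): FAILS
Complementary slackness (lambda_i * g_i(x) = 0 for all i): OK

Verdict: the first failing condition is dual_feasibility -> dual.

dual


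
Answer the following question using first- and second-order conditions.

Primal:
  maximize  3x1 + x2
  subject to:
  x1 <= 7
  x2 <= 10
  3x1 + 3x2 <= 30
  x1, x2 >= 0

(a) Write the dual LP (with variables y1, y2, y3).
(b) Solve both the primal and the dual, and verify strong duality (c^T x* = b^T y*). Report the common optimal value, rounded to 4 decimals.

The standard primal-dual pair for 'max c^T x s.t. A x <= b, x >= 0' is:
  Dual:  min b^T y  s.t.  A^T y >= c,  y >= 0.

So the dual LP is:
  minimize  7y1 + 10y2 + 30y3
  subject to:
    y1 + 3y3 >= 3
    y2 + 3y3 >= 1
    y1, y2, y3 >= 0

Solving the primal: x* = (7, 3).
  primal value c^T x* = 24.
Solving the dual: y* = (2, 0, 0.3333).
  dual value b^T y* = 24.
Strong duality: c^T x* = b^T y*. Confirmed.

24


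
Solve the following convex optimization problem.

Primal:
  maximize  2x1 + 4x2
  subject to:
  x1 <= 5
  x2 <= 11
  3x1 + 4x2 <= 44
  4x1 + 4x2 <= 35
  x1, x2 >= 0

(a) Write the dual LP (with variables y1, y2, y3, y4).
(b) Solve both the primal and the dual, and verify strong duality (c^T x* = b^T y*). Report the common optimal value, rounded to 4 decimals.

The standard primal-dual pair for 'max c^T x s.t. A x <= b, x >= 0' is:
  Dual:  min b^T y  s.t.  A^T y >= c,  y >= 0.

So the dual LP is:
  minimize  5y1 + 11y2 + 44y3 + 35y4
  subject to:
    y1 + 3y3 + 4y4 >= 2
    y2 + 4y3 + 4y4 >= 4
    y1, y2, y3, y4 >= 0

Solving the primal: x* = (0, 8.75).
  primal value c^T x* = 35.
Solving the dual: y* = (0, 0, 0, 1).
  dual value b^T y* = 35.
Strong duality: c^T x* = b^T y*. Confirmed.

35


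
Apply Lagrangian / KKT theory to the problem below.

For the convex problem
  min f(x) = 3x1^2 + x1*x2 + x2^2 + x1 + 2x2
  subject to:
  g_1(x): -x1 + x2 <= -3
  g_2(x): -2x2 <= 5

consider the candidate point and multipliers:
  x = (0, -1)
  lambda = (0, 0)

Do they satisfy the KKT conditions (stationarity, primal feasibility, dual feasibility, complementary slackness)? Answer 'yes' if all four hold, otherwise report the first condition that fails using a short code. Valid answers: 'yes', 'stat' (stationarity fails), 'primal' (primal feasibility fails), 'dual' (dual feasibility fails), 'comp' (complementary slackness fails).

Gradient of f: grad f(x) = Q x + c = (0, 0)
Constraint values g_i(x) = a_i^T x - b_i:
  g_1((0, -1)) = 2
  g_2((0, -1)) = -3
Stationarity residual: grad f(x) + sum_i lambda_i a_i = (0, 0)
  -> stationarity OK
Primal feasibility (all g_i <= 0): FAILS
Dual feasibility (all lambda_i >= 0): OK
Complementary slackness (lambda_i * g_i(x) = 0 for all i): OK

Verdict: the first failing condition is primal_feasibility -> primal.

primal


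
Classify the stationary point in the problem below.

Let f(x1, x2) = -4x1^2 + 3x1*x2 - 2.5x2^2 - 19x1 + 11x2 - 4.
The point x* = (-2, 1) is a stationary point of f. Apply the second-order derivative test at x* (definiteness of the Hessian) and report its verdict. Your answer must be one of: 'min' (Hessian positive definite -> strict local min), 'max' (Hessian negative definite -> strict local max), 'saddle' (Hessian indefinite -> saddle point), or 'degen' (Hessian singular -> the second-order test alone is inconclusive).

Compute the Hessian H = grad^2 f:
  H = [[-8, 3], [3, -5]]
Verify stationarity: grad f(x*) = H x* + g = (0, 0).
Eigenvalues of H: -9.8541, -3.1459.
Both eigenvalues < 0, so H is negative definite -> x* is a strict local max.

max


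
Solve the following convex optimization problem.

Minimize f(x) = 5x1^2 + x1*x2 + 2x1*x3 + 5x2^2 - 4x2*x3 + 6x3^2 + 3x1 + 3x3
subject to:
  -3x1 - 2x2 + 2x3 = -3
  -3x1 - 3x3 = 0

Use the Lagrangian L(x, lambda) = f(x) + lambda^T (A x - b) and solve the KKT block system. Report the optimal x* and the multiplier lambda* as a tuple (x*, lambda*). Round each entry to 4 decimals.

Form the Lagrangian:
  L(x, lambda) = (1/2) x^T Q x + c^T x + lambda^T (A x - b)
Stationarity (grad_x L = 0): Q x + c + A^T lambda = 0.
Primal feasibility: A x = b.

This gives the KKT block system:
  [ Q   A^T ] [ x     ]   [-c ]
  [ A    0  ] [ lambda ] = [ b ]

Solving the linear system:
  x*      = (0.5405, 0.1486, -0.5405)
  lambda* = (2.0946, 0.3964)
  f(x*)   = 3.1419

x* = (0.5405, 0.1486, -0.5405), lambda* = (2.0946, 0.3964)


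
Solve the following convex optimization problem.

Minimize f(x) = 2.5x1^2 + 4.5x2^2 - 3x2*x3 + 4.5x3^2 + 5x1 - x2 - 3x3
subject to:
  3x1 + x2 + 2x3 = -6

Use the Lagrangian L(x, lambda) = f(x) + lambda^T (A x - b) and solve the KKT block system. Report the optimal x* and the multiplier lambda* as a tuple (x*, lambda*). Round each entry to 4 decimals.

Form the Lagrangian:
  L(x, lambda) = (1/2) x^T Q x + c^T x + lambda^T (A x - b)
Stationarity (grad_x L = 0): Q x + c + A^T lambda = 0.
Primal feasibility: A x = b.

This gives the KKT block system:
  [ Q   A^T ] [ x     ]   [-c ]
  [ A    0  ] [ lambda ] = [ b ]

Solving the linear system:
  x*      = (-1.9453, -0.0782, -0.0429)
  lambda* = (1.5756)
  f(x*)   = -0.0332

x* = (-1.9453, -0.0782, -0.0429), lambda* = (1.5756)


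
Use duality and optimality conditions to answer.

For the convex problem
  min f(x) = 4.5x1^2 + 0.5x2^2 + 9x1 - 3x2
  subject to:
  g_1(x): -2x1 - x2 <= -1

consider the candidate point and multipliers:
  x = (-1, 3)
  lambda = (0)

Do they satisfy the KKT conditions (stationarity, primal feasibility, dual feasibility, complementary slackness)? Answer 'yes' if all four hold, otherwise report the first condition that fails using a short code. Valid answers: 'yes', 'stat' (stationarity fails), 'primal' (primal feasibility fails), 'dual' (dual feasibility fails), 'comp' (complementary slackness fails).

Gradient of f: grad f(x) = Q x + c = (0, 0)
Constraint values g_i(x) = a_i^T x - b_i:
  g_1((-1, 3)) = 0
Stationarity residual: grad f(x) + sum_i lambda_i a_i = (0, 0)
  -> stationarity OK
Primal feasibility (all g_i <= 0): OK
Dual feasibility (all lambda_i >= 0): OK
Complementary slackness (lambda_i * g_i(x) = 0 for all i): OK

Verdict: yes, KKT holds.

yes


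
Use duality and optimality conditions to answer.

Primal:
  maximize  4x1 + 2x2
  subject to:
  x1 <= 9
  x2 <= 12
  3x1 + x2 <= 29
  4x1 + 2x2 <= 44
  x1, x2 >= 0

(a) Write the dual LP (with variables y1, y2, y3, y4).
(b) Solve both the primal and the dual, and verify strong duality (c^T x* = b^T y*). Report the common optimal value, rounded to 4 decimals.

The standard primal-dual pair for 'max c^T x s.t. A x <= b, x >= 0' is:
  Dual:  min b^T y  s.t.  A^T y >= c,  y >= 0.

So the dual LP is:
  minimize  9y1 + 12y2 + 29y3 + 44y4
  subject to:
    y1 + 3y3 + 4y4 >= 4
    y2 + y3 + 2y4 >= 2
    y1, y2, y3, y4 >= 0

Solving the primal: x* = (5, 12).
  primal value c^T x* = 44.
Solving the dual: y* = (0, 0, 0, 1).
  dual value b^T y* = 44.
Strong duality: c^T x* = b^T y*. Confirmed.

44


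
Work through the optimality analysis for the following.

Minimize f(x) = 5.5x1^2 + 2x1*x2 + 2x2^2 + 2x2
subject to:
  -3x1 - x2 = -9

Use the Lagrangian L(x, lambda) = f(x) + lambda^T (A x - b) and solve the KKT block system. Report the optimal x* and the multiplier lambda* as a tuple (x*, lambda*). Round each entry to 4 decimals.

Form the Lagrangian:
  L(x, lambda) = (1/2) x^T Q x + c^T x + lambda^T (A x - b)
Stationarity (grad_x L = 0): Q x + c + A^T lambda = 0.
Primal feasibility: A x = b.

This gives the KKT block system:
  [ Q   A^T ] [ x     ]   [-c ]
  [ A    0  ] [ lambda ] = [ b ]

Solving the linear system:
  x*      = (2.7429, 0.7714)
  lambda* = (10.5714)
  f(x*)   = 48.3429

x* = (2.7429, 0.7714), lambda* = (10.5714)


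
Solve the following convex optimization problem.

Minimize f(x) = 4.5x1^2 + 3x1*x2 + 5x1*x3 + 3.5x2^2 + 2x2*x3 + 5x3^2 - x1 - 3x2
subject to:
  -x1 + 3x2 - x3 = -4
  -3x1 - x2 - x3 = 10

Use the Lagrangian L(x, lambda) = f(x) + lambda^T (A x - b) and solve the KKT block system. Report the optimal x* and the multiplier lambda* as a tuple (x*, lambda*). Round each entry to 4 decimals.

Form the Lagrangian:
  L(x, lambda) = (1/2) x^T Q x + c^T x + lambda^T (A x - b)
Stationarity (grad_x L = 0): Q x + c + A^T lambda = 0.
Primal feasibility: A x = b.

This gives the KKT block system:
  [ Q   A^T ] [ x     ]   [-c ]
  [ A    0  ] [ lambda ] = [ b ]

Solving the linear system:
  x*      = (-3.1095, -1.9453, 1.2736)
  lambda* = (4.1741, -10.8756)
  f(x*)   = 67.199

x* = (-3.1095, -1.9453, 1.2736), lambda* = (4.1741, -10.8756)


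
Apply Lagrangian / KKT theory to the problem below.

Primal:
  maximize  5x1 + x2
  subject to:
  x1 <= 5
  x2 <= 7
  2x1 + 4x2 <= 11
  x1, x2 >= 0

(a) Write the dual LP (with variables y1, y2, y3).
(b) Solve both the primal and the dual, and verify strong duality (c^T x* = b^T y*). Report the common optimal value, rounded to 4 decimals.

The standard primal-dual pair for 'max c^T x s.t. A x <= b, x >= 0' is:
  Dual:  min b^T y  s.t.  A^T y >= c,  y >= 0.

So the dual LP is:
  minimize  5y1 + 7y2 + 11y3
  subject to:
    y1 + 2y3 >= 5
    y2 + 4y3 >= 1
    y1, y2, y3 >= 0

Solving the primal: x* = (5, 0.25).
  primal value c^T x* = 25.25.
Solving the dual: y* = (4.5, 0, 0.25).
  dual value b^T y* = 25.25.
Strong duality: c^T x* = b^T y*. Confirmed.

25.25


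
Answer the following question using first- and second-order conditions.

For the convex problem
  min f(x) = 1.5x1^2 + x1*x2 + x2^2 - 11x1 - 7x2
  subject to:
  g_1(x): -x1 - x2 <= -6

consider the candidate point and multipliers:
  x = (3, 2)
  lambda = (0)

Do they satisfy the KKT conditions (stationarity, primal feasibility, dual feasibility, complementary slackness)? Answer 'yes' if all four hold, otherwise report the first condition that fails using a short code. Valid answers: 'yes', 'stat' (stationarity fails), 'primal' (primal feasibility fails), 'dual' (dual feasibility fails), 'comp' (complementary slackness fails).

Gradient of f: grad f(x) = Q x + c = (0, 0)
Constraint values g_i(x) = a_i^T x - b_i:
  g_1((3, 2)) = 1
Stationarity residual: grad f(x) + sum_i lambda_i a_i = (0, 0)
  -> stationarity OK
Primal feasibility (all g_i <= 0): FAILS
Dual feasibility (all lambda_i >= 0): OK
Complementary slackness (lambda_i * g_i(x) = 0 for all i): OK

Verdict: the first failing condition is primal_feasibility -> primal.

primal


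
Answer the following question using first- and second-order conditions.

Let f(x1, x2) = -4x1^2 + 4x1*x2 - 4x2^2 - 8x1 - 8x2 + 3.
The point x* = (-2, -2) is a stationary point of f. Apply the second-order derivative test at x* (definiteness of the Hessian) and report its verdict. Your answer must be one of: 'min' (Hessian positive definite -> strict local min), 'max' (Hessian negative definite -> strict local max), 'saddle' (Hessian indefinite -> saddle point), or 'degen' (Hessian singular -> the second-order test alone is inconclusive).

Compute the Hessian H = grad^2 f:
  H = [[-8, 4], [4, -8]]
Verify stationarity: grad f(x*) = H x* + g = (0, 0).
Eigenvalues of H: -12, -4.
Both eigenvalues < 0, so H is negative definite -> x* is a strict local max.

max


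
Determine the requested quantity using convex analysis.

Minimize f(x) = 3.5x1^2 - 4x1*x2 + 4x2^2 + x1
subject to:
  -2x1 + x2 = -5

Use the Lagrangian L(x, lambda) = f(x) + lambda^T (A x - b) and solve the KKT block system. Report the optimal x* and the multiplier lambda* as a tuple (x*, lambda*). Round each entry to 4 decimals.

Form the Lagrangian:
  L(x, lambda) = (1/2) x^T Q x + c^T x + lambda^T (A x - b)
Stationarity (grad_x L = 0): Q x + c + A^T lambda = 0.
Primal feasibility: A x = b.

This gives the KKT block system:
  [ Q   A^T ] [ x     ]   [-c ]
  [ A    0  ] [ lambda ] = [ b ]

Solving the linear system:
  x*      = (2.5652, 0.1304)
  lambda* = (9.2174)
  f(x*)   = 24.3261

x* = (2.5652, 0.1304), lambda* = (9.2174)


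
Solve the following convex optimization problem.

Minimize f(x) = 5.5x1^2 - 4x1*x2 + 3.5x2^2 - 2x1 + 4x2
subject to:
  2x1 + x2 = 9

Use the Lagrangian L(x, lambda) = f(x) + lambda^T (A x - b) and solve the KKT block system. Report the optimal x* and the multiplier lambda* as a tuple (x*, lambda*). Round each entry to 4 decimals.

Form the Lagrangian:
  L(x, lambda) = (1/2) x^T Q x + c^T x + lambda^T (A x - b)
Stationarity (grad_x L = 0): Q x + c + A^T lambda = 0.
Primal feasibility: A x = b.

This gives the KKT block system:
  [ Q   A^T ] [ x     ]   [-c ]
  [ A    0  ] [ lambda ] = [ b ]

Solving the linear system:
  x*      = (3.1273, 2.7455)
  lambda* = (-10.7091)
  f(x*)   = 50.5545

x* = (3.1273, 2.7455), lambda* = (-10.7091)


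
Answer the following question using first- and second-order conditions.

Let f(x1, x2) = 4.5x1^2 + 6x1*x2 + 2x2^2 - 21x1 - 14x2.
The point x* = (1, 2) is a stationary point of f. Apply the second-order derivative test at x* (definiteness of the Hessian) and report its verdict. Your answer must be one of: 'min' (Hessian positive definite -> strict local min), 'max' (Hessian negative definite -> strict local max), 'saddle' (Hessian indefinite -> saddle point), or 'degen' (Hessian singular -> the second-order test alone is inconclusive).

Compute the Hessian H = grad^2 f:
  H = [[9, 6], [6, 4]]
Verify stationarity: grad f(x*) = H x* + g = (0, 0).
Eigenvalues of H: 0, 13.
H has a zero eigenvalue (singular; positive semidefinite but not definite), so H is neither positive definite, negative definite, nor indefinite. The second-order test alone is inconclusive -> degen.
(Indeed, f is constant along the null direction of H through x*, so x* is not a strict local extremum.)

degen


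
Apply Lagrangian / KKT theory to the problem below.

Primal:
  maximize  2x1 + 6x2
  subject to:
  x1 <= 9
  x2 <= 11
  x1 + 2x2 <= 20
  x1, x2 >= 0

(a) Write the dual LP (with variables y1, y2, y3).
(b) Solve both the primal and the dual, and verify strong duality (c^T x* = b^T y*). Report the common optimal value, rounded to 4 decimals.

The standard primal-dual pair for 'max c^T x s.t. A x <= b, x >= 0' is:
  Dual:  min b^T y  s.t.  A^T y >= c,  y >= 0.

So the dual LP is:
  minimize  9y1 + 11y2 + 20y3
  subject to:
    y1 + y3 >= 2
    y2 + 2y3 >= 6
    y1, y2, y3 >= 0

Solving the primal: x* = (0, 10).
  primal value c^T x* = 60.
Solving the dual: y* = (0, 0, 3).
  dual value b^T y* = 60.
Strong duality: c^T x* = b^T y*. Confirmed.

60


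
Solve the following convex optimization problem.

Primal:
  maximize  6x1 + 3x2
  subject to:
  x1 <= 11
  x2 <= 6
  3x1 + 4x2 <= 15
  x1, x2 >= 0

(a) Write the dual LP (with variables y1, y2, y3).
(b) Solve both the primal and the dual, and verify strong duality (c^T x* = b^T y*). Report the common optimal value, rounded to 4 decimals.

The standard primal-dual pair for 'max c^T x s.t. A x <= b, x >= 0' is:
  Dual:  min b^T y  s.t.  A^T y >= c,  y >= 0.

So the dual LP is:
  minimize  11y1 + 6y2 + 15y3
  subject to:
    y1 + 3y3 >= 6
    y2 + 4y3 >= 3
    y1, y2, y3 >= 0

Solving the primal: x* = (5, 0).
  primal value c^T x* = 30.
Solving the dual: y* = (0, 0, 2).
  dual value b^T y* = 30.
Strong duality: c^T x* = b^T y*. Confirmed.

30


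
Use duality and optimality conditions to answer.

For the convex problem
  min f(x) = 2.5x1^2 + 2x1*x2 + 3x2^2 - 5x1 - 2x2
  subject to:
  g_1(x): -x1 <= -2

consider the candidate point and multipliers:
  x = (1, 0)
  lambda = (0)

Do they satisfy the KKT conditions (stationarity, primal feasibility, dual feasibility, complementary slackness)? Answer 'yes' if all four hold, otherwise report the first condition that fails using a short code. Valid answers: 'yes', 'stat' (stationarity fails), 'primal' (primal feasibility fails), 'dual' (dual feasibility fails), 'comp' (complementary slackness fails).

Gradient of f: grad f(x) = Q x + c = (0, 0)
Constraint values g_i(x) = a_i^T x - b_i:
  g_1((1, 0)) = 1
Stationarity residual: grad f(x) + sum_i lambda_i a_i = (0, 0)
  -> stationarity OK
Primal feasibility (all g_i <= 0): FAILS
Dual feasibility (all lambda_i >= 0): OK
Complementary slackness (lambda_i * g_i(x) = 0 for all i): OK

Verdict: the first failing condition is primal_feasibility -> primal.

primal


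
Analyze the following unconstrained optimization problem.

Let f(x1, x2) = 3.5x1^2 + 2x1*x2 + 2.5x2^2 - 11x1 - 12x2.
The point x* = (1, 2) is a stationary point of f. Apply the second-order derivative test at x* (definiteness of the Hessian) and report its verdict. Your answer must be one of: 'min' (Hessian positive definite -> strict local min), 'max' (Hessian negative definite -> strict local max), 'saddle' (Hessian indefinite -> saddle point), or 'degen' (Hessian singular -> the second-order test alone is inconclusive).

Compute the Hessian H = grad^2 f:
  H = [[7, 2], [2, 5]]
Verify stationarity: grad f(x*) = H x* + g = (0, 0).
Eigenvalues of H: 3.7639, 8.2361.
Both eigenvalues > 0, so H is positive definite -> x* is a strict local min.

min


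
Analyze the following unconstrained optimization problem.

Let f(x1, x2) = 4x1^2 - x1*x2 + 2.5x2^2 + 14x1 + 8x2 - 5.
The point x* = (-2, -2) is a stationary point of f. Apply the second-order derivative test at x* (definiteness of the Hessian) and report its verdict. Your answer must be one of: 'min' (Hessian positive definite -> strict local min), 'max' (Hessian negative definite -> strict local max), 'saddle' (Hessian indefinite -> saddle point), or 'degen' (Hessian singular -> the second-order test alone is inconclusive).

Compute the Hessian H = grad^2 f:
  H = [[8, -1], [-1, 5]]
Verify stationarity: grad f(x*) = H x* + g = (0, 0).
Eigenvalues of H: 4.6972, 8.3028.
Both eigenvalues > 0, so H is positive definite -> x* is a strict local min.

min


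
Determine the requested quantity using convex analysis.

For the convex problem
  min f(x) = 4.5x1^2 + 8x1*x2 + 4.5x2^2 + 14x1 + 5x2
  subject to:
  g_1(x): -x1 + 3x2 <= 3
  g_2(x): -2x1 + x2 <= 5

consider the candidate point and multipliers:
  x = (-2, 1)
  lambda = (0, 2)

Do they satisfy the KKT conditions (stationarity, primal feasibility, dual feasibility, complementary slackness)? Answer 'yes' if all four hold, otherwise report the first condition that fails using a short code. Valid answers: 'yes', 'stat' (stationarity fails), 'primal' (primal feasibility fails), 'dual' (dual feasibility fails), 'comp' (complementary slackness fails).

Gradient of f: grad f(x) = Q x + c = (4, -2)
Constraint values g_i(x) = a_i^T x - b_i:
  g_1((-2, 1)) = 2
  g_2((-2, 1)) = 0
Stationarity residual: grad f(x) + sum_i lambda_i a_i = (0, 0)
  -> stationarity OK
Primal feasibility (all g_i <= 0): FAILS
Dual feasibility (all lambda_i >= 0): OK
Complementary slackness (lambda_i * g_i(x) = 0 for all i): OK

Verdict: the first failing condition is primal_feasibility -> primal.

primal


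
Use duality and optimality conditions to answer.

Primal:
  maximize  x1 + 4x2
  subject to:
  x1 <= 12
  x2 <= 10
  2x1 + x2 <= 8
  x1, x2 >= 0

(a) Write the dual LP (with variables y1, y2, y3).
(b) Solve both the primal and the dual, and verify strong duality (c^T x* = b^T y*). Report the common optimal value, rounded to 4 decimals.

The standard primal-dual pair for 'max c^T x s.t. A x <= b, x >= 0' is:
  Dual:  min b^T y  s.t.  A^T y >= c,  y >= 0.

So the dual LP is:
  minimize  12y1 + 10y2 + 8y3
  subject to:
    y1 + 2y3 >= 1
    y2 + y3 >= 4
    y1, y2, y3 >= 0

Solving the primal: x* = (0, 8).
  primal value c^T x* = 32.
Solving the dual: y* = (0, 0, 4).
  dual value b^T y* = 32.
Strong duality: c^T x* = b^T y*. Confirmed.

32


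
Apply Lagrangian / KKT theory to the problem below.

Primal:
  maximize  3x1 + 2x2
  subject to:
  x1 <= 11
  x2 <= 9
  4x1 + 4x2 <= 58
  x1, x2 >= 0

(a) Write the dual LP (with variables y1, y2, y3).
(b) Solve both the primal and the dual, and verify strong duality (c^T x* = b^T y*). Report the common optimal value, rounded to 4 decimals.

The standard primal-dual pair for 'max c^T x s.t. A x <= b, x >= 0' is:
  Dual:  min b^T y  s.t.  A^T y >= c,  y >= 0.

So the dual LP is:
  minimize  11y1 + 9y2 + 58y3
  subject to:
    y1 + 4y3 >= 3
    y2 + 4y3 >= 2
    y1, y2, y3 >= 0

Solving the primal: x* = (11, 3.5).
  primal value c^T x* = 40.
Solving the dual: y* = (1, 0, 0.5).
  dual value b^T y* = 40.
Strong duality: c^T x* = b^T y*. Confirmed.

40


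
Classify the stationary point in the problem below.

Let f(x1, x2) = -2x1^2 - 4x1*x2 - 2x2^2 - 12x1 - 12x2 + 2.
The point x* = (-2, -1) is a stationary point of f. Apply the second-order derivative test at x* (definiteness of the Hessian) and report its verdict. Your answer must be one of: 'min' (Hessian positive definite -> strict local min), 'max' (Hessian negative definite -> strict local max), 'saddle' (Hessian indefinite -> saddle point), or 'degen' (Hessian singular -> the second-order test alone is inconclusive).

Compute the Hessian H = grad^2 f:
  H = [[-4, -4], [-4, -4]]
Verify stationarity: grad f(x*) = H x* + g = (0, 0).
Eigenvalues of H: -8, 0.
H has a zero eigenvalue (singular; negative semidefinite but not definite), so H is neither positive definite, negative definite, nor indefinite. The second-order test alone is inconclusive -> degen.
(Indeed, f is constant along the null direction of H through x*, so x* is not a strict local extremum.)

degen


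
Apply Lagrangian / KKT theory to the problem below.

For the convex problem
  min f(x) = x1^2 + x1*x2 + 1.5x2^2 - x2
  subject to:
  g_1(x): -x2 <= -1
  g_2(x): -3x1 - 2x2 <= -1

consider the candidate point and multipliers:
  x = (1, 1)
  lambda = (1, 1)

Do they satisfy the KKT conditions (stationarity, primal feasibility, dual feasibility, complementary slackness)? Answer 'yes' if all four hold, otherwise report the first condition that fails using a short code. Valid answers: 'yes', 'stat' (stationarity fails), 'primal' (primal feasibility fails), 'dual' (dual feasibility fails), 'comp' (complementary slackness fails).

Gradient of f: grad f(x) = Q x + c = (3, 3)
Constraint values g_i(x) = a_i^T x - b_i:
  g_1((1, 1)) = 0
  g_2((1, 1)) = -4
Stationarity residual: grad f(x) + sum_i lambda_i a_i = (0, 0)
  -> stationarity OK
Primal feasibility (all g_i <= 0): OK
Dual feasibility (all lambda_i >= 0): OK
Complementary slackness (lambda_i * g_i(x) = 0 for all i): FAILS

Verdict: the first failing condition is complementary_slackness -> comp.

comp


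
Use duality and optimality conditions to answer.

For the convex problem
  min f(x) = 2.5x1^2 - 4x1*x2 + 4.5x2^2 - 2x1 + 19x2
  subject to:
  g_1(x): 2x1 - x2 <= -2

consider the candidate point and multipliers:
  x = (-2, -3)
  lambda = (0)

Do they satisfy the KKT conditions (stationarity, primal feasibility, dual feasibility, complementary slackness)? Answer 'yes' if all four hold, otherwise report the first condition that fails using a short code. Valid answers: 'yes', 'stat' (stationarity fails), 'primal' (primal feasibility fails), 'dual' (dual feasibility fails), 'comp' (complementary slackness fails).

Gradient of f: grad f(x) = Q x + c = (0, 0)
Constraint values g_i(x) = a_i^T x - b_i:
  g_1((-2, -3)) = 1
Stationarity residual: grad f(x) + sum_i lambda_i a_i = (0, 0)
  -> stationarity OK
Primal feasibility (all g_i <= 0): FAILS
Dual feasibility (all lambda_i >= 0): OK
Complementary slackness (lambda_i * g_i(x) = 0 for all i): OK

Verdict: the first failing condition is primal_feasibility -> primal.

primal
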